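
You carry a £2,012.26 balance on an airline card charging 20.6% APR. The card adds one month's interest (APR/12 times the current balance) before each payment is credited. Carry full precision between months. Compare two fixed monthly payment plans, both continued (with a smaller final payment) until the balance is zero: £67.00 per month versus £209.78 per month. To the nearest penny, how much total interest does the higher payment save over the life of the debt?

£635.22

Monthly rate r = 20.6%/12 = 1.71667% = 0.0171667.
At £67.00/mo: n = ⌈−ln(1 − rB₀/P)/ln(1+r)⌉ = 43 payments (last £39.19); total interest = total paid − £2,012.26 = £840.93.
At £209.78/mo: 11 payments (last £120.17); total interest £205.71.
Interest saved = £840.93 − £205.71 = £635.22.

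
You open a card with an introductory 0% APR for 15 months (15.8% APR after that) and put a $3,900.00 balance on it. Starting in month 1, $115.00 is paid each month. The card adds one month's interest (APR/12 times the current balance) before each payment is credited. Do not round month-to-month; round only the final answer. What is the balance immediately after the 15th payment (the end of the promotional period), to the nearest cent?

$2,175.00

Promo months 1–15 at r₀ = 0%/12 = 0; months 16+ at r₁ = 15.8%/12 = 0.0131667.
After month 15 (no interest yet): B = $3,900.00 − 15·$115.00 = $2,175.00.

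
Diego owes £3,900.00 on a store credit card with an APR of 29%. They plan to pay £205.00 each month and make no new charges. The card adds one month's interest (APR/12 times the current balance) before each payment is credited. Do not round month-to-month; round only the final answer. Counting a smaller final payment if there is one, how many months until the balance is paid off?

26 payments

Monthly rate r = 29%/12 = 2.41667% = 0.0241667.
Recurrence: B ← B·(1+r) − £205.00.
Month 1: interest £94.25; balance after payment £3,789.25.
Month 2: interest £91.57; balance after payment £3,675.82.
Closed form: n = −ln(1 − rB₀/P)/ln(1+r) = −ln(0.54024)/ln(1.02417) ≈ 25.785, so the balance reaches zero during payment 26.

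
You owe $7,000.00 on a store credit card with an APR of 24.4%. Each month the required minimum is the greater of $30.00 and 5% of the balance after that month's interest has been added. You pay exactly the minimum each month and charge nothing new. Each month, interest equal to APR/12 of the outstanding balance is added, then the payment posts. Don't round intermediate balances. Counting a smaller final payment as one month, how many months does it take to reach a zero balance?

105 months

Monthly rate r = 24.4%/12 = 2.03333% = 0.0203333.
While 5% of the post-interest balance exceeds $30.00, each month B ← (B·(1+r))·(1 − 0.05), i.e. B shrinks by the factor (1+r)·0.95 = 0.96932.
This holds for months 1–80. Entering month 81 the balance is $578.57; 5% of the post-interest balance is now below $30.00, so the flat $30.00 minimum applies from here.
From month 81 a fixed $30.00 at rate r clears $578.57 in 25 more payments. Total: 80 + 25 = 105 months.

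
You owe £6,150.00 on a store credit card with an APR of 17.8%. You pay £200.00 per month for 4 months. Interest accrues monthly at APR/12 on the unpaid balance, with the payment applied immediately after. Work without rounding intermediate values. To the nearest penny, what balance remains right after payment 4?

£5,705.12

Monthly rate r = 17.8%/12 = 1.48333% = 0.0148333.
Each month: B ← B·(1+r) − £200.00.
Month 1: interest £91.23; balance after payment £6,041.23.
Month 2: interest £89.61; balance after payment £5,930.84.
Month 3: interest £87.97; balance after payment £5,818.81.
Month 4: interest £86.31; balance after payment £5,705.12.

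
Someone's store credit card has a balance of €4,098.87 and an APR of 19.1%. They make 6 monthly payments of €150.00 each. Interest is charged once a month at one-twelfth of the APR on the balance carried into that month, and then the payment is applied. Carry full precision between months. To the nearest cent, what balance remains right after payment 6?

€3,569.64

Monthly rate r = 19.1%/12 = 1.59167% = 0.0159167.
Each month: B ← B·(1+r) − €150.00.
Month 1: interest €65.24; balance after payment €4,014.11.
Month 2: interest €63.89; balance after payment €3,928.00.
Month 3: interest €62.52; balance after payment €3,840.52.
Month 4: interest €61.13; balance after payment €3,751.65.
Month 5: interest €59.71; balance after payment €3,661.36.
Month 6: interest €58.28; balance after payment €3,569.64.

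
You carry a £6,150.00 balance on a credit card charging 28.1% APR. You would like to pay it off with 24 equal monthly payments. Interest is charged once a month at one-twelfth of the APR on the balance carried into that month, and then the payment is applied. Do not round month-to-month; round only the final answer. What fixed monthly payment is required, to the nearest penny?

Monthly rate r = 28.1%/12 = 2.34167% = 0.0234167.
Level-payment amortization: P = B₀·r / (1 − (1+r)^(−n)) = 6150.00·0.0234167 / (1 − 1.02342^(−24)).
Denominator 1 − (1+r)^(−24) = 0.426226677.
P = 144.013 / 0.426226677 ≈ 337.88.

£337.88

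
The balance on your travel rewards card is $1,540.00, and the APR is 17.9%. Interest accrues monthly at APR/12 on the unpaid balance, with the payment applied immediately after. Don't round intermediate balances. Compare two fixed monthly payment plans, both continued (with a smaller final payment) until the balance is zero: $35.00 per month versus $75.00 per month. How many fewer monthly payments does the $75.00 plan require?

Monthly rate r = 17.9%/12 = 1.49167% = 0.0149167.
At $35.00/mo: n = ⌈−ln(1 − rB₀/P)/ln(1+r)⌉ = 73 payments (last $4.79); total interest = total paid − $1,540.00 = $984.79.
At $75.00/mo: 25 payments (last $52.51); total interest $312.51.
Payments saved = 73 − 25 = 48.

48 fewer payments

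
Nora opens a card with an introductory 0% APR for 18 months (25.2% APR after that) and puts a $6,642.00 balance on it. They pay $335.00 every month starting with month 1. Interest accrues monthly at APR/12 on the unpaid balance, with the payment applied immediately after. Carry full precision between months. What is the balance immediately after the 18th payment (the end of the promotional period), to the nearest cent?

Promo months 1–18 at r₀ = 0%/12 = 0; months 19+ at r₁ = 25.2%/12 = 0.021.
After month 18 (no interest yet): B = $6,642.00 − 18·$335.00 = $612.00.

$612.00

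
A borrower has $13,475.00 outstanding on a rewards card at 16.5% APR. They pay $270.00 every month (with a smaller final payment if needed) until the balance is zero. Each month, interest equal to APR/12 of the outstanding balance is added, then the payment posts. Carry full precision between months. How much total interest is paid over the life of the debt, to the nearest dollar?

$9,442

Monthly rate r = 16.5%/12 = 1.375% = 0.01375.
Payoff takes n = ⌈−ln(1 − rB₀/P)/ln(1+r)⌉ = ⌈84.875⌉ = 85 payments; the last is $236.54.
Total paid = 84·$270.00 + $236.54 = $22,916.54.
Total interest = total paid − principal = $22,916.54 − $13,475.00 = $9,441.54.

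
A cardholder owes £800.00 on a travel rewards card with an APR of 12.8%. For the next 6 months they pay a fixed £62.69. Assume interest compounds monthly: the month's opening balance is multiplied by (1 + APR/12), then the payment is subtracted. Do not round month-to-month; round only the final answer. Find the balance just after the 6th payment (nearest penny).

£466.27

Monthly rate r = 12.8%/12 = 1.06667% = 0.0106667.
Each month: B ← B·(1+r) − £62.69.
Month 1: interest £8.53; balance after payment £745.84.
Month 2: interest £7.96; balance after payment £691.11.
Month 3: interest £7.37; balance after payment £635.79.
Month 4: interest £6.78; balance after payment £579.88.
Month 5: interest £6.19; balance after payment £523.38.
Month 6: interest £5.58; balance after payment £466.27.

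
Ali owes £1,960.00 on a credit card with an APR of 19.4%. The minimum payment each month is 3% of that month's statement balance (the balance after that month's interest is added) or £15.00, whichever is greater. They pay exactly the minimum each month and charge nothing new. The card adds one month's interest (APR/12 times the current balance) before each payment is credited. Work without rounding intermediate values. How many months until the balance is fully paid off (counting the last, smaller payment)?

143 months

Monthly rate r = 19.4%/12 = 1.61667% = 0.0161667.
While 3% of the post-interest balance exceeds £15.00, each month B ← (B·(1+r))·(1 − 0.03), i.e. B shrinks by the factor (1+r)·0.97 = 0.98568.
This holds for months 1–96. Entering month 97 the balance is £490.88; 3% of the post-interest balance is now below £15.00, so the flat £15.00 minimum applies from here.
From month 97 a fixed £15.00 at rate r clears £490.88 in 47 more payments. Total: 96 + 47 = 143 months.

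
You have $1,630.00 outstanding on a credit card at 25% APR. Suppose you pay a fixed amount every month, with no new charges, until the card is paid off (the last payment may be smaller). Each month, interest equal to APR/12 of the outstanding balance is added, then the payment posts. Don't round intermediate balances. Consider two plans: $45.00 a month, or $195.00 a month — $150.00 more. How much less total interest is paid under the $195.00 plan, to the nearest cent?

Monthly rate r = 25%/12 = 2.08333% = 0.0208333.
At $45.00/mo: n = ⌈−ln(1 − rB₀/P)/ln(1+r)⌉ = 69 payments (last $6.33); total interest = total paid − $1,630.00 = $1,436.33.
At $195.00/mo: 10 payments (last $54.91); total interest $179.91.
Interest saved = $1,436.33 − $179.91 = $1,256.42.

$1,256.42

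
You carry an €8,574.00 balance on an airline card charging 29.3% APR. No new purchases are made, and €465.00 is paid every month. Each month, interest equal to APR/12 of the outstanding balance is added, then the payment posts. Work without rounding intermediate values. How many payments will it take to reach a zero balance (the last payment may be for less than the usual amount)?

25 payments

Monthly rate r = 29.3%/12 = 2.44167% = 0.0244167.
Recurrence: B ← B·(1+r) − €465.00.
Month 1: interest €209.35; balance after payment €8,318.35.
Month 2: interest €203.11; balance after payment €8,056.45.
Closed form: n = −ln(1 − rB₀/P)/ln(1+r) = −ln(0.54979)/ln(1.02442) ≈ 24.798, so the balance reaches zero during payment 25.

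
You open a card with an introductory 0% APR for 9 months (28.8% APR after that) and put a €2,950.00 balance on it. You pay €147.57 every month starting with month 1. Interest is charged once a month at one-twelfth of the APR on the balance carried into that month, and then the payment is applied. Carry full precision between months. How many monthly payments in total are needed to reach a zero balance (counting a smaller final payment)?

22 payments

Promo months 1–9 at r₀ = 0%/12 = 0; months 10+ at r₁ = 28.8%/12 = 0.024.
After month 9 (no interest yet): B = €2,950.00 − 9·€147.57 = €1,621.87.
Then at r₁ with €147.57/mo: n₂ = −ln(1 − r₁·B/P)/ln(1+r₁) ≈ 12.91 → 13 more payments.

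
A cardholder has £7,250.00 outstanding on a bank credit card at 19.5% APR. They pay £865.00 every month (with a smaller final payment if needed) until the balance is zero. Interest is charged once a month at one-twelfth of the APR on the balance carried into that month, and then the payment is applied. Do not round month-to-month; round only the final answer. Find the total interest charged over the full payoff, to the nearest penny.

Monthly rate r = 19.5%/12 = 1.625% = 0.01625.
Payoff takes n = ⌈−ln(1 − rB₀/P)/ln(1+r)⌉ = ⌈9.083⌉ = 10 payments; the last is £72.38.
Total paid = 9·£865.00 + £72.38 = £7,857.38.
Total interest = total paid − principal = £7,857.38 − £7,250.00 = £607.38.

£607.38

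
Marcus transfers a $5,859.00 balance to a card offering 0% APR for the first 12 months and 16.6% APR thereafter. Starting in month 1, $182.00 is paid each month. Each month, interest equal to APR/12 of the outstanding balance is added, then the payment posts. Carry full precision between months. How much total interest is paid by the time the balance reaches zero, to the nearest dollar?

Promo months 1–12 at r₀ = 0%/12 = 0; months 13+ at r₁ = 16.6%/12 = 0.0138333.
After month 12 (no interest yet): B = $5,859.00 − 12·$182.00 = $3,675.00.
Then at r₁ with $182.00/mo: n₂ = −ln(1 − r₁·B/P)/ln(1+r₁) ≈ 23.84 → 24 more payments.
Total paid = 35·$182.00 + $153.62 = $6,523.62; interest = $6,523.62 − $5,859.00 = $664.62.

$665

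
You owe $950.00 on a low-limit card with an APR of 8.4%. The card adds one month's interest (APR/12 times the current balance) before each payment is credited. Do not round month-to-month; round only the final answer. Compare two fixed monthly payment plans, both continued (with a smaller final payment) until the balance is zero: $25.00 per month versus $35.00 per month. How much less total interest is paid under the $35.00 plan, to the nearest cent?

Monthly rate r = 8.4%/12 = 0.7% = 0.007.
At $25.00/mo: n = ⌈−ln(1 − rB₀/P)/ln(1+r)⌉ = 45 payments (last $8.33); total interest = total paid − $950.00 = $158.33.
At $35.00/mo: 31 payments (last $7.31); total interest $107.31.
Interest saved = $158.33 − $107.31 = $51.02.

$51.02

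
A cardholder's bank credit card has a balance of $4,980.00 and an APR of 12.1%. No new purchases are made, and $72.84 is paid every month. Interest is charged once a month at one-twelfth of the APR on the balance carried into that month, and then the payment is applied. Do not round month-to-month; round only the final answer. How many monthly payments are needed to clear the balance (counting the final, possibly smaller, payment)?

Monthly rate r = 12.1%/12 = 1.00833% = 0.0100833.
Recurrence: B ← B·(1+r) − $72.84.
Month 1: interest $50.21; balance after payment $4,957.38.
Month 2: interest $49.99; balance after payment $4,934.52.
Closed form: n = −ln(1 − rB₀/P)/ln(1+r) = −ln(0.31061)/ln(1.01008) ≈ 116.538, so the balance reaches zero during payment 117.

117 payments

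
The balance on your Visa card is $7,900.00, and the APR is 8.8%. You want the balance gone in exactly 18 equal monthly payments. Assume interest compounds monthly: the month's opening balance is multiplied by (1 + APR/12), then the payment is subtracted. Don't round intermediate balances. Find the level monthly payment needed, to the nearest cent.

Monthly rate r = 8.8%/12 = 0.733333% = 0.00733333.
Level-payment amortization: P = B₀·r / (1 − (1+r)^(−n)) = 7900.00·0.00733333 / (1 − 1.00733^(−18)).
Denominator 1 − (1+r)^(−18) = 0.123236816.
P = 57.9333 / 0.123236816 ≈ 470.10.

$470.10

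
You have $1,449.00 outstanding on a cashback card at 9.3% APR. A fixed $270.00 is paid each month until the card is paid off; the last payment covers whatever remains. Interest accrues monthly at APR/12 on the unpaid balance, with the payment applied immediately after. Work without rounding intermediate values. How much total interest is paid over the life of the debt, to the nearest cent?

Monthly rate r = 9.3%/12 = 0.775% = 0.00775.
Payoff takes n = ⌈−ln(1 − rB₀/P)/ln(1+r)⌉ = ⌈5.503⌉ = 6 payments; the last is $135.98.
Total paid = 5·$270.00 + $135.98 = $1,485.98.
Total interest = total paid − principal = $1,485.98 − $1,449.00 = $36.98.

$36.98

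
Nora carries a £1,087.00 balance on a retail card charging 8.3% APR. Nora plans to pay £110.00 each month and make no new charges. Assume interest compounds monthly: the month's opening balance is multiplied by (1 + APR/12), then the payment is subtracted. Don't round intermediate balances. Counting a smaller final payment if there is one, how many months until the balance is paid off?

11 payments

Monthly rate r = 8.3%/12 = 0.691667% = 0.00691667.
Recurrence: B ← B·(1+r) − £110.00.
Month 1: interest £7.52; balance after payment £984.52.
Month 2: interest £6.81; balance after payment £881.33.
Closed form: n = −ln(1 − rB₀/P)/ln(1+r) = −ln(0.93165)/ln(1.00692) ≈ 10.271, so the balance reaches zero during payment 11.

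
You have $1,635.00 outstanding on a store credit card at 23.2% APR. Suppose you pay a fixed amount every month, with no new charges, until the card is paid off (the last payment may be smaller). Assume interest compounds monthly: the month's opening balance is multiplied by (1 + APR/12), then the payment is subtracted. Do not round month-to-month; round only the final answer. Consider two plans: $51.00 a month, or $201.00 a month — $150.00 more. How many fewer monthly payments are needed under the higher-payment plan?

42 fewer payments

Monthly rate r = 23.2%/12 = 1.93333% = 0.0193333.
At $51.00/mo: n = ⌈−ln(1 − rB₀/P)/ln(1+r)⌉ = 51 payments (last $25.76); total interest = total paid − $1,635.00 = $940.76.
At $201.00/mo: 9 payments (last $188.12); total interest $161.12.
Payments saved = 51 − 9 = 42.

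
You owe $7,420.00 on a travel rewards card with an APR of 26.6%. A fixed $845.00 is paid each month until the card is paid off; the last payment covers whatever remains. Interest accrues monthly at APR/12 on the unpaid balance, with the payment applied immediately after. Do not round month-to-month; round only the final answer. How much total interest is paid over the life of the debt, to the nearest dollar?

Monthly rate r = 26.6%/12 = 2.21667% = 0.0221667.
Payoff takes n = ⌈−ln(1 − rB₀/P)/ln(1+r)⌉ = ⌈9.874⌉ = 10 payments; the last is $739.22.
Total paid = 9·$845.00 + $739.22 = $8,344.22.
Total interest = total paid − principal = $8,344.22 − $7,420.00 = $924.22.

$924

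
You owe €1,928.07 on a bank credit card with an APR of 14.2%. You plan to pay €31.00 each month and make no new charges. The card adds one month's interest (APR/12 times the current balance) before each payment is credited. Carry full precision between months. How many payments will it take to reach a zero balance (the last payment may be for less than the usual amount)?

Monthly rate r = 14.2%/12 = 1.18333% = 0.0118333.
Recurrence: B ← B·(1+r) − €31.00.
Month 1: interest €22.82; balance after payment €1,919.89.
Month 2: interest €22.72; balance after payment €1,911.60.
Closed form: n = −ln(1 − rB₀/P)/ln(1+r) = −ln(0.26402)/ln(1.01183) ≈ 113.206, so the balance reaches zero during payment 114.

114 months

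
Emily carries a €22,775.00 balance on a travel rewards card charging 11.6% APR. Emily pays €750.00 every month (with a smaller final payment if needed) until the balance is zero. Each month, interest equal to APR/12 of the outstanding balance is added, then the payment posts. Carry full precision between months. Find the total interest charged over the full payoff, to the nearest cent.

Monthly rate r = 11.6%/12 = 0.966667% = 0.00966667.
Payoff takes n = ⌈−ln(1 − rB₀/P)/ln(1+r)⌉ = ⌈36.121⌉ = 37 payments; the last is €91.30.
Total paid = 36·€750.00 + €91.30 = €27,091.30.
Total interest = total paid − principal = €27,091.30 − €22,775.00 = €4,316.30.

€4,316.30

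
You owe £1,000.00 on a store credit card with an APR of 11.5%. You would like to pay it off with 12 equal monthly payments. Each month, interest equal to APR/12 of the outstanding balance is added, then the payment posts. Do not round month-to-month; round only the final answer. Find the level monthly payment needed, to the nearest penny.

Monthly rate r = 11.5%/12 = 0.958333% = 0.00958333.
Level-payment amortization: P = B₀·r / (1 − (1+r)^(−n)) = 1000.00·0.00958333 / (1 − 1.00958^(−12)).
Denominator 1 − (1+r)^(−12) = 0.108145658.
P = 9.58333 / 0.108145658 ≈ 88.62.

£88.62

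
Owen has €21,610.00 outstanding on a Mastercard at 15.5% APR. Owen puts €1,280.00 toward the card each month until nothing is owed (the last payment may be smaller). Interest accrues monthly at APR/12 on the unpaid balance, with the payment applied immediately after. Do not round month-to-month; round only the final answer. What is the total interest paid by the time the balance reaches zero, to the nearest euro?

Monthly rate r = 15.5%/12 = 1.29167% = 0.0129167.
Payoff takes n = ⌈−ln(1 − rB₀/P)/ln(1+r)⌉ = ⌈19.167⌉ = 20 payments; the last is €215.02.
Total paid = 19·€1,280.00 + €215.02 = €24,535.02.
Total interest = total paid − principal = €24,535.02 − €21,610.00 = €2,925.02.

€2,925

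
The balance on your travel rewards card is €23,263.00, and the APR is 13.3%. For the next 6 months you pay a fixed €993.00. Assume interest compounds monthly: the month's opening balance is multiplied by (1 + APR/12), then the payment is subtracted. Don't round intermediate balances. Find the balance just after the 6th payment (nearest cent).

€18,727.95

Monthly rate r = 13.3%/12 = 1.10833% = 0.0110833.
Each month: B ← B·(1+r) − €993.00.
Month 1: interest €257.83; balance after payment €22,527.83.
Month 2: interest €249.68; balance after payment €21,784.52.
Month 3: interest €241.45; balance after payment €21,032.96.
Month 4: interest €233.12; balance after payment €20,273.08.
Month 5: interest €224.69; balance after payment €19,504.77.
Month 6: interest €216.18; balance after payment €18,727.95.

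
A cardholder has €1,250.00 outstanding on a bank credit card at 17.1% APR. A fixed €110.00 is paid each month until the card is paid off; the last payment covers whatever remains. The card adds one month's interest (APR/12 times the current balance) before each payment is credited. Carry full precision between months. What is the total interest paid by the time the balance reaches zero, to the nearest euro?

Monthly rate r = 17.1%/12 = 1.425% = 0.01425.
Payoff takes n = ⌈−ln(1 − rB₀/P)/ln(1+r)⌉ = ⌈12.485⌉ = 13 payments; the last is €53.55.
Total paid = 12·€110.00 + €53.55 = €1,373.55.
Total interest = total paid − principal = €1,373.55 − €1,250.00 = €123.55.

€124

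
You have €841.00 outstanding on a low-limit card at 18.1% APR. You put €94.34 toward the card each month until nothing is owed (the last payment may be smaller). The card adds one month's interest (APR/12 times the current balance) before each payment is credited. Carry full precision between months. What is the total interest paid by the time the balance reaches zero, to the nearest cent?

Monthly rate r = 18.1%/12 = 1.50833% = 0.0150833.
Payoff takes n = ⌈−ln(1 − rB₀/P)/ln(1+r)⌉ = ⌈9.646⌉ = 10 payments; the last is €61.08.
Total paid = 9·€94.34 + €61.08 = €910.14.
Total interest = total paid − principal = €910.14 − €841.00 = €69.14.

€69.14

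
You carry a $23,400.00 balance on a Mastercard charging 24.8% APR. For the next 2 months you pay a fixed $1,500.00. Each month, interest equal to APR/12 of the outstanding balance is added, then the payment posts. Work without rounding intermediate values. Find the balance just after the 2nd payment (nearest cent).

$21,346.19

Monthly rate r = 24.8%/12 = 2.06667% = 0.0206667.
Each month: B ← B·(1+r) − $1,500.00.
Month 1: interest $483.60; balance after payment $22,383.60.
Month 2: interest $462.59; balance after payment $21,346.19.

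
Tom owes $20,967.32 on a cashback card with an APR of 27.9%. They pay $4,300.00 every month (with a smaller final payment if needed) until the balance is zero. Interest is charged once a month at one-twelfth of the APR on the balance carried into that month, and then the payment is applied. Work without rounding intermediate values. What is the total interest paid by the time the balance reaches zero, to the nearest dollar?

$1,553

Monthly rate r = 27.9%/12 = 2.325% = 0.02325.
Payoff takes n = ⌈−ln(1 − rB₀/P)/ln(1+r)⌉ = ⌈5.235⌉ = 6 payments; the last is $1,020.70.
Total paid = 5·$4,300.00 + $1,020.70 = $22,520.70.
Total interest = total paid − principal = $22,520.70 − $20,967.32 = $1,553.38.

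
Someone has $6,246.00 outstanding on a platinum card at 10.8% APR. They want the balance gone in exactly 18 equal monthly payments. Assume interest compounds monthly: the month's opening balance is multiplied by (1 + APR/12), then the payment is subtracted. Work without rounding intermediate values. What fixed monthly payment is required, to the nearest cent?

$377.42

Monthly rate r = 10.8%/12 = 0.9% = 0.009.
Level-payment amortization: P = B₀·r / (1 − (1+r)^(−n)) = 6246.00·0.009 / (1 − 1.009^(−18)).
Denominator 1 − (1+r)^(−18) = 0.148942295.
P = 56.214 / 0.148942295 ≈ 377.42.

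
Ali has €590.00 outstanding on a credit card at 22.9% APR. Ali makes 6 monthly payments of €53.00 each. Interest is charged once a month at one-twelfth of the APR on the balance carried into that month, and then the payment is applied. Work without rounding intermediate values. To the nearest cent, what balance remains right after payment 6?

Monthly rate r = 22.9%/12 = 1.90833% = 0.0190833.
Each month: B ← B·(1+r) − €53.00.
Month 1: interest €11.26; balance after payment €548.26.
Month 2: interest €10.46; balance after payment €505.72.
Month 3: interest €9.65; balance after payment €462.37.
Month 4: interest €8.82; balance after payment €418.20.
Month 5: interest €7.98; balance after payment €373.18.
Month 6: interest €7.12; balance after payment €327.30.

€327.30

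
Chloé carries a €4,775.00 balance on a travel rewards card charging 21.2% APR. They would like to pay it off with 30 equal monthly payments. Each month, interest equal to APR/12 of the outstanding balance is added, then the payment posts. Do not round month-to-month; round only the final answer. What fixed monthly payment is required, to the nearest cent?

Monthly rate r = 21.2%/12 = 1.76667% = 0.0176667.
Level-payment amortization: P = B₀·r / (1 − (1+r)^(−n)) = 4775.00·0.0176667 / (1 − 1.01767^(−30)).
Denominator 1 − (1+r)^(−30) = 0.408665098.
P = 84.3583 / 0.408665098 ≈ 206.42.

€206.42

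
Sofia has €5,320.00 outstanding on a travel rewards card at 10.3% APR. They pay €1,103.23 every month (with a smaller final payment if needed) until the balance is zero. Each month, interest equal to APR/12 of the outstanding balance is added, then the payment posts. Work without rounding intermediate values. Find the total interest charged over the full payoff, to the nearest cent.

Monthly rate r = 10.3%/12 = 0.858333% = 0.00858333.
Payoff takes n = ⌈−ln(1 − rB₀/P)/ln(1+r)⌉ = ⌈4.946⌉ = 5 payments; the last is €1,043.84.
Total paid = 4·€1,103.23 + €1,043.84 = €5,456.76.
Total interest = total paid − principal = €5,456.76 − €5,320.00 = €136.76.

€136.76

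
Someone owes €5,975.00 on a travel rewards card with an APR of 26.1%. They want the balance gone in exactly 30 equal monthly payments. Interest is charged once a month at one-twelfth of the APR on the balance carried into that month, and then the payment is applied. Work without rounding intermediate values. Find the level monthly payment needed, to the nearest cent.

€273.25

Monthly rate r = 26.1%/12 = 2.175% = 0.02175.
Level-payment amortization: P = B₀·r / (1 − (1+r)^(−n)) = 5975.00·0.02175 / (1 − 1.02175^(−30)).
Denominator 1 − (1+r)^(−30) = 0.475602505.
P = 129.956 / 0.475602505 ≈ 273.25.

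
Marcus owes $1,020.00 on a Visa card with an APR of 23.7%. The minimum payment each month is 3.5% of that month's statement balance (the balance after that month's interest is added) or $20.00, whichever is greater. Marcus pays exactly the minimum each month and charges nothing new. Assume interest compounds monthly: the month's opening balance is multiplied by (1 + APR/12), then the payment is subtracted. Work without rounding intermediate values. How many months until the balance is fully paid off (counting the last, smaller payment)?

79 months

Monthly rate r = 23.7%/12 = 1.975% = 0.01975.
While 3.5% of the post-interest balance exceeds $20.00, each month B ← (B·(1+r))·(1 − 0.035), i.e. B shrinks by the factor (1+r)·0.965 = 0.98406.
This holds for months 1–38. Entering month 39 the balance is $553.86; 3.5% of the post-interest balance is now below $20.00, so the flat $20.00 minimum applies from here.
From month 39 a fixed $20.00 at rate r clears $553.86 in 41 more payments. Total: 38 + 41 = 79 months.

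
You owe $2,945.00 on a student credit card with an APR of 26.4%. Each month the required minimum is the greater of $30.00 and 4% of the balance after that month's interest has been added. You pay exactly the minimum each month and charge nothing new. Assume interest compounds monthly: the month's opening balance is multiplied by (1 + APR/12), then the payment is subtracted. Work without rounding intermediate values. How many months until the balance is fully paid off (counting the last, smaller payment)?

109 months

Monthly rate r = 26.4%/12 = 2.2% = 0.022.
While 4% of the post-interest balance exceeds $30.00, each month B ← (B·(1+r))·(1 − 0.04), i.e. B shrinks by the factor (1+r)·0.96 = 0.98112.
This holds for months 1–73. Entering month 74 the balance is $732.49; 4% of the post-interest balance is now below $30.00, so the flat $30.00 minimum applies from here.
From month 74 a fixed $30.00 at rate r clears $732.49 in 36 more payments. Total: 73 + 36 = 109 months.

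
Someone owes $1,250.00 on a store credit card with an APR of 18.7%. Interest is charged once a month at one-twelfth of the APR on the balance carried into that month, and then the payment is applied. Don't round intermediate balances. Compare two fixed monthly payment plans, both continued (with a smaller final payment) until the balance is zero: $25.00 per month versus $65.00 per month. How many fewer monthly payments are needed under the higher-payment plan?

Monthly rate r = 18.7%/12 = 1.55833% = 0.0155833.
At $25.00/mo: n = ⌈−ln(1 − rB₀/P)/ln(1+r)⌉ = 98 payments (last $16.89); total interest = total paid − $1,250.00 = $1,191.89.
At $65.00/mo: 24 payments (last $2.39); total interest $247.39.
Payments saved = 98 − 24 = 74.

74 fewer payments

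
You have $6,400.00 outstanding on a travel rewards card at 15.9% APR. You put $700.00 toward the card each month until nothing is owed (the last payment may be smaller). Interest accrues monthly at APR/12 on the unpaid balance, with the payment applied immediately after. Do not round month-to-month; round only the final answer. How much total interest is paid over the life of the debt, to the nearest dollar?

Monthly rate r = 15.9%/12 = 1.325% = 0.01325.
Payoff takes n = ⌈−ln(1 − rB₀/P)/ln(1+r)⌉ = ⌈9.810⌉ = 10 payments; the last is $567.92.
Total paid = 9·$700.00 + $567.92 = $6,867.92.
Total interest = total paid − principal = $6,867.92 − $6,400.00 = $467.92.

$468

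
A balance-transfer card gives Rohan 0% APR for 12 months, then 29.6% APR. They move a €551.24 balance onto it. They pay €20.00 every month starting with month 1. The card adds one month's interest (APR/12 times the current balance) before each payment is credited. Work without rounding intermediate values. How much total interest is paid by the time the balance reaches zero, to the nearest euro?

Promo months 1–12 at r₀ = 0%/12 = 0; months 13+ at r₁ = 29.6%/12 = 0.0246667.
After month 12 (no interest yet): B = €551.24 − 12·€20.00 = €311.24.
Then at r₁ with €20.00/mo: n₂ = −ln(1 − r₁·B/P)/ln(1+r₁) ≈ 19.87 → 20 more payments.
Total paid = 31·€20.00 + €17.51 = €637.51; interest = €637.51 − €551.24 = €86.27.

€86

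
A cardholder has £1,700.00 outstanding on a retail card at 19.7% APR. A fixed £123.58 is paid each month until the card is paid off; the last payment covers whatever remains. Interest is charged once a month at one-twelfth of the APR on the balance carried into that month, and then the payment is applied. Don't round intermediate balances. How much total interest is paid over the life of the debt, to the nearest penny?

£242.82

Monthly rate r = 19.7%/12 = 1.64167% = 0.0164167.
Payoff takes n = ⌈−ln(1 − rB₀/P)/ln(1+r)⌉ = ⌈15.720⌉ = 16 payments; the last is £89.12.
Total paid = 15·£123.58 + £89.12 = £1,942.82.
Total interest = total paid − principal = £1,942.82 − £1,700.00 = £242.82.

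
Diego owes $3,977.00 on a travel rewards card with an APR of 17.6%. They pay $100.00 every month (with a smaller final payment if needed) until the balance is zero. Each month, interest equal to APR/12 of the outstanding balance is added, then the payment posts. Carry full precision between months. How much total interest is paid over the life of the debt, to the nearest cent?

Monthly rate r = 17.6%/12 = 1.46667% = 0.0146667.
Payoff takes n = ⌈−ln(1 − rB₀/P)/ln(1+r)⌉ = ⌈60.121⌉ = 61 payments; the last is $12.19.
Total paid = 60·$100.00 + $12.19 = $6,012.19.
Total interest = total paid − principal = $6,012.19 − $3,977.00 = $2,035.19.

$2,035.19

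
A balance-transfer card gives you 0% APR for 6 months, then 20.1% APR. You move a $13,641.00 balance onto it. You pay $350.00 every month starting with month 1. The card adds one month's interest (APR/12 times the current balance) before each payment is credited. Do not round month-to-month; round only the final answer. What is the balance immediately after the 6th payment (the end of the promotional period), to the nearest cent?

$11,541.00

Promo months 1–6 at r₀ = 0%/12 = 0; months 7+ at r₁ = 20.1%/12 = 0.01675.
After month 6 (no interest yet): B = $13,641.00 − 6·$350.00 = $11,541.00.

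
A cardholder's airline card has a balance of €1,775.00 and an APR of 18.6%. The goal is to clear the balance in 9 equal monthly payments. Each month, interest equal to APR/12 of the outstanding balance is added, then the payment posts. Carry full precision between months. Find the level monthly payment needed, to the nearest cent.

Monthly rate r = 18.6%/12 = 1.55% = 0.0155.
Level-payment amortization: P = B₀·r / (1 − (1+r)^(−n)) = 1775.00·0.0155 / (1 − 1.0155^(−9)).
Denominator 1 − (1+r)^(−9) = 0.129275729.
P = 27.5125 / 0.129275729 ≈ 212.82.

€212.82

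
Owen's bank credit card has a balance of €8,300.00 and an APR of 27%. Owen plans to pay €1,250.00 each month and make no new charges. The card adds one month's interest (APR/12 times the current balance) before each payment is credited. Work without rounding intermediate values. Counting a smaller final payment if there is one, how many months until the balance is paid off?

8 payments

Monthly rate r = 27%/12 = 2.25% = 0.0225.
Recurrence: B ← B·(1+r) − €1,250.00.
Month 1: interest €186.75; balance after payment €7,236.75.
Month 2: interest €162.83; balance after payment €6,149.58.
Closed form: n = −ln(1 − rB₀/P)/ln(1+r) = −ln(0.8506)/ln(1.0225) ≈ 7.272, so the balance reaches zero during payment 8.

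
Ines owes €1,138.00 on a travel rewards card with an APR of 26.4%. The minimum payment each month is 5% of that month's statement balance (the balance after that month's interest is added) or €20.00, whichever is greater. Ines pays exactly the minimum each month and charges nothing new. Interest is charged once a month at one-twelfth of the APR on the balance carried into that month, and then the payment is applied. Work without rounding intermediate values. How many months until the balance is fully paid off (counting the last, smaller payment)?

Monthly rate r = 26.4%/12 = 2.2% = 0.022.
While 5% of the post-interest balance exceeds €20.00, each month B ← (B·(1+r))·(1 − 0.05), i.e. B shrinks by the factor (1+r)·0.95 = 0.9709.
This holds for months 1–37. Entering month 38 the balance is €381.59; 5% of the post-interest balance is now below €20.00, so the flat €20.00 minimum applies from here.
From month 38 a fixed €20.00 at rate r clears €381.59 in 26 more payments. Total: 37 + 26 = 63 months.

63 months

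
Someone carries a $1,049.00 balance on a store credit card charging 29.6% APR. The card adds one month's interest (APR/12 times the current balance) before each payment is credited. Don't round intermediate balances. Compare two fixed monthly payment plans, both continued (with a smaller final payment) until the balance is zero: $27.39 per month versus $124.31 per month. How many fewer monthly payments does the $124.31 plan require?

Monthly rate r = 29.6%/12 = 2.46667% = 0.0246667.
At $27.39/mo: n = ⌈−ln(1 − rB₀/P)/ln(1+r)⌉ = 119 payments (last $22.12); total interest = total paid − $1,049.00 = $2,205.14.
At $124.31/mo: 10 payments (last $72.19); total interest $141.98.
Payments saved = 119 − 10 = 109.

109 fewer payments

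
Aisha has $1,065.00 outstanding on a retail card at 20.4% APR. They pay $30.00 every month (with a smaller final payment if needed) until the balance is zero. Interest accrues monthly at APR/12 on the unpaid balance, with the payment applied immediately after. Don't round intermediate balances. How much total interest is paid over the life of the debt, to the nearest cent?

Monthly rate r = 20.4%/12 = 1.7% = 0.017.
Payoff takes n = ⌈−ln(1 − rB₀/P)/ln(1+r)⌉ = ⌈54.878⌉ = 55 payments; the last is $26.36.
Total paid = 54·$30.00 + $26.36 = $1,646.36.
Total interest = total paid − principal = $1,646.36 − $1,065.00 = $581.36.

$581.36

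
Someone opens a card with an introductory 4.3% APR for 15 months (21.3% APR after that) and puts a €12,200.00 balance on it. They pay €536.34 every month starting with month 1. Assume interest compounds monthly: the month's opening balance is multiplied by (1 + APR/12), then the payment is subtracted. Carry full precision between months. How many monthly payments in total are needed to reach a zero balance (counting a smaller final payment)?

Promo months 1–15 at r₀ = 4.3%/12 = 0.00358333; months 16+ at r₁ = 21.3%/12 = 0.01775.
After month 15: iterate B ← B·(1+r₀) − €536.34 for 15 months → €4,622.39.
Then at r₁ with €536.34/mo: n₂ = −ln(1 − r₁·B/P)/ln(1+r₁) ≈ 9.44 → 10 more payments.

25 months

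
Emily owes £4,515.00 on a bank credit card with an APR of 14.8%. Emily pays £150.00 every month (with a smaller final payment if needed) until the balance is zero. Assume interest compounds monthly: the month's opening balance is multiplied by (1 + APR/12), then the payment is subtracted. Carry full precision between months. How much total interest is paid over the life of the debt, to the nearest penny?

£1,163.03

Monthly rate r = 14.8%/12 = 1.23333% = 0.0123333.
Payoff takes n = ⌈−ln(1 − rB₀/P)/ln(1+r)⌉ = ⌈37.853⌉ = 38 payments; the last is £128.03.
Total paid = 37·£150.00 + £128.03 = £5,678.03.
Total interest = total paid − principal = £5,678.03 − £4,515.00 = £1,163.03.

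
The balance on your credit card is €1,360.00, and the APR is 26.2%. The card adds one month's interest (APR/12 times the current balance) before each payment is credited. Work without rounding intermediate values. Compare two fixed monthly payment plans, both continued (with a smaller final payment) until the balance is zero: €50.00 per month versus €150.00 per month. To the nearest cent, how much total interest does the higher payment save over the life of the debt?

€553.81

Monthly rate r = 26.2%/12 = 2.18333% = 0.0218333.
At €50.00/mo: n = ⌈−ln(1 − rB₀/P)/ln(1+r)⌉ = 42 payments (last €36.08); total interest = total paid − €1,360.00 = €726.08.
At €150.00/mo: 11 payments (last €32.27); total interest €172.27.
Interest saved = €726.08 − €172.27 = €553.81.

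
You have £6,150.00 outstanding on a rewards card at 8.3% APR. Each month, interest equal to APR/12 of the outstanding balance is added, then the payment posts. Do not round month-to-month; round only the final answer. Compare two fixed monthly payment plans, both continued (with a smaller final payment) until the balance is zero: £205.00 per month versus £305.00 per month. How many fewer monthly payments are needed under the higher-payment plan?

Monthly rate r = 8.3%/12 = 0.691667% = 0.00691667.
At £205.00/mo: n = ⌈−ln(1 − rB₀/P)/ln(1+r)⌉ = 34 payments (last £151.77); total interest = total paid − £6,150.00 = £766.77.
At £305.00/mo: 22 payments (last £241.49); total interest £496.49.
Payments saved = 34 − 22 = 12.

12 fewer payments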